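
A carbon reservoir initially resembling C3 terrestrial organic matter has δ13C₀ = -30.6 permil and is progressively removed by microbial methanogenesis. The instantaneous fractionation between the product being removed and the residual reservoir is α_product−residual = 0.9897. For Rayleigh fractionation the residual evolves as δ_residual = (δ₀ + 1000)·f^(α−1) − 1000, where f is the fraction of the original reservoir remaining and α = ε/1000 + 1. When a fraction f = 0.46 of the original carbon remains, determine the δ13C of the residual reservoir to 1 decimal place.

-22.8 permil

Rayleigh residual: δ_res = (δ₀ + 1000)·f^(α−1) − 1000
α − 1 = -0.01030
f^(α−1) = 0.46^(-0.01030) = 1.008030
δ_res = (-30.6 + 1000) × 1.008030 − 1000 = 977.185 − 1000 = -22.82 permil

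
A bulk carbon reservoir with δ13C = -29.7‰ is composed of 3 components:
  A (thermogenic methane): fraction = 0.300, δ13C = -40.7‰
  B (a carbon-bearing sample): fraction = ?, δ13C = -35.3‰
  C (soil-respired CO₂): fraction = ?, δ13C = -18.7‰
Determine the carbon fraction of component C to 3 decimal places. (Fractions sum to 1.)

Let f_C and f_B be the unknown fractions; fractions sum to 1 so f_C + f_B = 0.700.
Mass balance: Σ fᵢ·δᵢ = δ_bulk ⇒ f_C·(-18.7) + f_B·(-35.3) = -29.7 − (-12.210) = -17.490
Substitute f_B = 0.700 − f_C:
f_C·(-18.7 − -35.3) = -17.490 − 0.700×(-35.3) = 7.220
f_C = 7.220 / 16.6 = 0.4349

0.435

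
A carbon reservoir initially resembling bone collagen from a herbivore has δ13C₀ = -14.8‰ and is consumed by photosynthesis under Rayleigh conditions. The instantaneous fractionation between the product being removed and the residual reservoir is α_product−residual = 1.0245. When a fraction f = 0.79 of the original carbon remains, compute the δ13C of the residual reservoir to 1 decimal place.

-20.5‰

Rayleigh residual: δ_res = (δ₀ + 1000)·f^(α−1) − 1000
α − 1 = 0.02450
f^(α−1) = 0.79^(0.02450) = 0.994241
δ_res = (-14.8 + 1000) × 0.994241 − 1000 = 979.527 − 1000 = -20.47‰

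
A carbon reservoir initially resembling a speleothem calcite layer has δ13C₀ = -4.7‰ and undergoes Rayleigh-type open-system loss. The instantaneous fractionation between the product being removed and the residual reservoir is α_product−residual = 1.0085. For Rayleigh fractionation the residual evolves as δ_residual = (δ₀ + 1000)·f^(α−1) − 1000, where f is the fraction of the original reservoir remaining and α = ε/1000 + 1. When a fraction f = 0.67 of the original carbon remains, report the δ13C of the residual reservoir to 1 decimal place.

Rayleigh residual: δ_res = (δ₀ + 1000)·f^(α−1) − 1000
α − 1 = 0.00850
f^(α−1) = 0.67^(0.00850) = 0.996602
δ_res = (-4.7 + 1000) × 0.996602 − 1000 = 991.918 − 1000 = -8.08‰

-8.1‰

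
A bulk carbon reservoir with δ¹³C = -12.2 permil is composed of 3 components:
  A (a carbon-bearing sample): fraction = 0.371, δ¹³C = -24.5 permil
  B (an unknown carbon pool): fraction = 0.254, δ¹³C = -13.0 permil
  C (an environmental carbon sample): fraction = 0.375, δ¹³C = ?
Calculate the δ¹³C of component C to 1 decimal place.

0.5 permil

Isotope mass balance: δ_bulk = Σ fᵢ·δᵢ.
-12.2 = 0.371×(-24.5) + 0.254×(-13.0) + 0.375×δ_C
0.375·δ_C = -12.2 − (-12.391) = 0.191
δ_C = 0.191 / 0.375 = 0.51 permil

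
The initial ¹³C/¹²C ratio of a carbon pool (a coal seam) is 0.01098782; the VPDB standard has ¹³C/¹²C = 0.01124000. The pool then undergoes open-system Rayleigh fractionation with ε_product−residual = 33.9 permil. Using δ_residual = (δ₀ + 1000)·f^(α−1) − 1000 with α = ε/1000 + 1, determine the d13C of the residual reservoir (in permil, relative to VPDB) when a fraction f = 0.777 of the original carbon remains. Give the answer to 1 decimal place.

δ₀ = (0.01098782/0.01124000 − 1)×1000 = (0.977564 − 1)×1000 = -22.436 permil
α − 1 = ε/1000 = 0.0339
f^(α−1) = 0.777^(0.0339) = 0.991483
δ_res = (-22.436 + 1000) × 0.991483 − 1000 = 969.238 − 1000 = -30.76 permil

-30.8 permil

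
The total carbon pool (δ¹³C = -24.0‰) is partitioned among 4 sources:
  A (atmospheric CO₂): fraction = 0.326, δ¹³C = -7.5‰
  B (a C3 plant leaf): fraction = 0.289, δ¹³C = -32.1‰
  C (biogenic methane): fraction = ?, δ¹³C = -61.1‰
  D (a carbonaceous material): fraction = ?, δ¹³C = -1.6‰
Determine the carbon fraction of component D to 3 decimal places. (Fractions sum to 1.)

Let f_D and f_C be the unknown fractions; fractions sum to 1 so f_D + f_C = 0.385.
Mass balance: Σ fᵢ·δᵢ = δ_bulk ⇒ f_D·(-1.6) + f_C·(-61.1) = -24.0 − (-11.722) = -12.278
Substitute f_C = 0.385 − f_D:
f_D·(-1.6 − -61.1) = -12.278 − 0.385×(-61.1) = 11.245
f_D = 11.245 / 59.5 = 0.1890

0.189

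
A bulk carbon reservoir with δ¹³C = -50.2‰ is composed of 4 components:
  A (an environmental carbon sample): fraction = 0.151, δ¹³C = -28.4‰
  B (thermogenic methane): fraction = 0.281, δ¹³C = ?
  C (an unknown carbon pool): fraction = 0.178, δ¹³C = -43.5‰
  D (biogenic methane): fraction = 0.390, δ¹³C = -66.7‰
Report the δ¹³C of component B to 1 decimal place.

-43.3‰

Isotope mass balance: δ_bulk = Σ fᵢ·δᵢ.
-50.2 = 0.151×(-28.4) + 0.281×δ_B + 0.178×(-43.5) + 0.390×(-66.7)
0.281·δ_B = -50.2 − (-38.044) = -12.156
δ_B = -12.156 / 0.281 = -43.26‰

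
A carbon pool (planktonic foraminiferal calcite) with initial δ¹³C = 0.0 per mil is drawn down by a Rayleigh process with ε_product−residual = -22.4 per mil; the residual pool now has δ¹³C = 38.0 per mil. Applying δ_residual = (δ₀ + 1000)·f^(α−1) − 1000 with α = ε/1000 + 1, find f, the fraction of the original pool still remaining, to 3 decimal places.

α − 1 = ε/1000 = -0.0224
(δ_res + 1000)/(δ₀ + 1000) = (38.0 + 1000)/(0.0 + 1000) = 1038.0/1000.0 = 1.038000
f = 1.038000^(1/-0.0224) = exp(ln(1.038000)/-0.0224) = exp(0.03730/-0.0224)
f = exp(-1.6650) = 0.1892

0.189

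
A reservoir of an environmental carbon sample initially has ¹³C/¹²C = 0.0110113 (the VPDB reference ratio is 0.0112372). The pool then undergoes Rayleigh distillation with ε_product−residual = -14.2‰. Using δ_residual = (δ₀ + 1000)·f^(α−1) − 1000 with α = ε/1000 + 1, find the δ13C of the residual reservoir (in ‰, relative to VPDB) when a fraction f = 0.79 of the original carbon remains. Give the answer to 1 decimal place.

-16.8‰

δ₀ = (0.0110113/0.0112372 − 1)×1000 = (0.979897 − 1)×1000 = -20.103‰
α − 1 = ε/1000 = -0.0142
f^(α−1) = 0.79^(-0.0142) = 1.003353
δ_res = (-20.103 + 1000) × 1.003353 − 1000 = 983.183 − 1000 = -16.82‰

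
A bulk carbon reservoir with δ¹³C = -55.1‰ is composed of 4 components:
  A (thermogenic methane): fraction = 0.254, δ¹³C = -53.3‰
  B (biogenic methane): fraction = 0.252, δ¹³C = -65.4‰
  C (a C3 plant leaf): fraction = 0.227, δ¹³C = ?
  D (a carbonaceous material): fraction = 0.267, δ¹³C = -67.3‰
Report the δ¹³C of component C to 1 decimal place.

-31.3‰

Isotope mass balance: δ_bulk = Σ fᵢ·δᵢ.
-55.1 = 0.254×(-53.3) + 0.252×(-65.4) + 0.227×δ_C + 0.267×(-67.3)
0.227·δ_C = -55.1 − (-47.988) = -7.112
δ_C = -7.112 / 0.227 = -31.33‰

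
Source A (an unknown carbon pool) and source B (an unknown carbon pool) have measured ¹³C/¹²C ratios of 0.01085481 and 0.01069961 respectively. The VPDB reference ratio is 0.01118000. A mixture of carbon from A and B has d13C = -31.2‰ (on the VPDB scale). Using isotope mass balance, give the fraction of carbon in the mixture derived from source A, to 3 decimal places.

0.848

δ_A = (0.01085481/0.01118000 − 1)×1000 = (0.970913 − 1)×1000 = -29.087‰
δ_B = (0.01069961/0.01118000 − 1)×1000 = (0.957031 − 1)×1000 = -42.969‰
f_A = (δ_mix − δ_B)/(δ_A − δ_B) = (-31.2 − (-42.969))/(-29.087 − (-42.969))
f_A = 11.769 / 13.882 = 0.8478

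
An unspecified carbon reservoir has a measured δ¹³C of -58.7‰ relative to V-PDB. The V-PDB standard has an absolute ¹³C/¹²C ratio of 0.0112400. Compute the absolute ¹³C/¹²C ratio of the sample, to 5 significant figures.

R_sample = R_standard × (δ¹³C/1000 + 1)
R_sample = 0.0112400 × (-58.7/1000 + 1) = 0.0112400 × 0.941300
R_sample = 0.0105802

0.010580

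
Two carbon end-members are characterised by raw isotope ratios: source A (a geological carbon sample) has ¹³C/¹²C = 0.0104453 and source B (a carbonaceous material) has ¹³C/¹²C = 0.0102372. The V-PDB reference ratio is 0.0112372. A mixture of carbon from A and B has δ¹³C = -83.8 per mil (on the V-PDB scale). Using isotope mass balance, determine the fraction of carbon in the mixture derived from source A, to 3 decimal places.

δ_A = (0.0104453/0.0112372 − 1)×1000 = (0.929529 − 1)×1000 = -70.471 per mil
δ_B = (0.0102372/0.0112372 − 1)×1000 = (0.911010 − 1)×1000 = -88.990 per mil
f_A = (δ_mix − δ_B)/(δ_A − δ_B) = (-83.8 − (-88.990))/(-70.471 − (-88.990))
f_A = 5.190 / 18.519 = 0.2803

0.280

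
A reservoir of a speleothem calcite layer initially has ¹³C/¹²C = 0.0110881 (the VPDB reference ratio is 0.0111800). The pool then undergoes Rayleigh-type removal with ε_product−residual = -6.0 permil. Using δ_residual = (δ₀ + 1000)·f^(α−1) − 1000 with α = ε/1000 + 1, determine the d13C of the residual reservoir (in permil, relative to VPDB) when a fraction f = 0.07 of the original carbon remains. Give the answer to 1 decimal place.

δ₀ = (0.0110881/0.0111800 − 1)×1000 = (0.991780 − 1)×1000 = -8.220 permil
α − 1 = ε/1000 = -0.0060
f^(α−1) = 0.07^(-0.0060) = 1.016084
δ_res = (-8.220 + 1000) × 1.016084 − 1000 = 1007.731 − 1000 = 7.73 permil

7.7 permil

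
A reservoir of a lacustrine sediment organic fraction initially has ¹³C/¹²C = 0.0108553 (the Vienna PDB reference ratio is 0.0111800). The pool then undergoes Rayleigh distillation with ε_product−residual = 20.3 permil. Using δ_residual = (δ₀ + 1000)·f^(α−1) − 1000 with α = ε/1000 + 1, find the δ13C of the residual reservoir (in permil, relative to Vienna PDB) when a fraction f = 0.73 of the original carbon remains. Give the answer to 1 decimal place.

-35.2 permil

δ₀ = (0.0108553/0.0111800 − 1)×1000 = (0.970957 − 1)×1000 = -29.043 permil
α − 1 = ε/1000 = 0.0203
f^(α−1) = 0.73^(0.0203) = 0.993632
δ_res = (-29.043 + 1000) × 0.993632 − 1000 = 964.774 − 1000 = -35.23 permil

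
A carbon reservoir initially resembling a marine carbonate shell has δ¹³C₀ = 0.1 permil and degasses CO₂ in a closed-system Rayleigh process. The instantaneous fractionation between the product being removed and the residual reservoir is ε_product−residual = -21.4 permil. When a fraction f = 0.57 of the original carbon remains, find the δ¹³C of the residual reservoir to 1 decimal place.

12.2 permil

Rayleigh residual: δ_res = (δ₀ + 1000)·f^(α−1) − 1000
α = ε/1000 + 1 = 0.97860, so α − 1 = -0.02140
f^(α−1) = 0.57^(-0.02140) = 1.012102
δ_res = (0.1 + 1000) × 1.012102 − 1000 = 1012.203 − 1000 = 12.20 permil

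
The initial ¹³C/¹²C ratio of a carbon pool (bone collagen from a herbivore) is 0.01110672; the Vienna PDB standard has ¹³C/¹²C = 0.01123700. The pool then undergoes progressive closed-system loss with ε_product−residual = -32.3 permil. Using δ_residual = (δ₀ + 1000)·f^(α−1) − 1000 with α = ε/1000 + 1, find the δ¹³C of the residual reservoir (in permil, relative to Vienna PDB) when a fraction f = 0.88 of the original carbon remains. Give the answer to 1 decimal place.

δ₀ = (0.01110672/0.01123700 − 1)×1000 = (0.988406 − 1)×1000 = -11.594 permil
α − 1 = ε/1000 = -0.0323
f^(α−1) = 0.88^(-0.0323) = 1.004138
δ_res = (-11.594 + 1000) × 1.004138 − 1000 = 992.496 − 1000 = -7.50 permil

-7.5 permil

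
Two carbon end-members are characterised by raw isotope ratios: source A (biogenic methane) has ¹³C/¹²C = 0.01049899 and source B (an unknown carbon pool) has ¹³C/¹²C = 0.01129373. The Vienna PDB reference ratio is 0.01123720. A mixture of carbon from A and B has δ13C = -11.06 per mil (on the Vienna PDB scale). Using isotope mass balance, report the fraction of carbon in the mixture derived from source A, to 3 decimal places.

δ_A = (0.01049899/0.01123720 − 1)×1000 = (0.934307 − 1)×1000 = -65.693 per mil
δ_B = (0.01129373/0.01123720 − 1)×1000 = (1.005031 − 1)×1000 = 5.031 per mil
f_A = (δ_mix − δ_B)/(δ_A − δ_B) = (-11.06 − (5.031))/(-65.693 − (5.031))
f_A = -16.091 / -70.724 = 0.2275

0.228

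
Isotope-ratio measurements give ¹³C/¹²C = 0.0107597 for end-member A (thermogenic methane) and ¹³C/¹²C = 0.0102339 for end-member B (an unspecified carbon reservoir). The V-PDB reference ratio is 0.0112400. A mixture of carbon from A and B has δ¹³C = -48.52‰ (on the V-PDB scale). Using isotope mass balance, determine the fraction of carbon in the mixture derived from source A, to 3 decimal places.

δ_A = (0.0107597/0.0112400 − 1)×1000 = (0.957269 − 1)×1000 = -42.731‰
δ_B = (0.0102339/0.0112400 − 1)×1000 = (0.910489 − 1)×1000 = -89.511‰
f_A = (δ_mix − δ_B)/(δ_A − δ_B) = (-48.52 − (-89.511))/(-42.731 − (-89.511))
f_A = 40.991 / 46.779 = 0.8763

0.876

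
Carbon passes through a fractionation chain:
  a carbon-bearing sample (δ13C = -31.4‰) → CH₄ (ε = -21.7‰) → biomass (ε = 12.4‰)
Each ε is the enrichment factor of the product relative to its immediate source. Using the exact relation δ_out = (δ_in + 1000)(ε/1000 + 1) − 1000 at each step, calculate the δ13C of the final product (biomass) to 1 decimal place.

step 1: δ = (-31.40 + 1000)·(-21.7/1000 + 1) − 1000 = -52.42‰
step 2: δ = (-52.42 + 1000)·(12.4/1000 + 1) − 1000 = -40.67‰

-40.7‰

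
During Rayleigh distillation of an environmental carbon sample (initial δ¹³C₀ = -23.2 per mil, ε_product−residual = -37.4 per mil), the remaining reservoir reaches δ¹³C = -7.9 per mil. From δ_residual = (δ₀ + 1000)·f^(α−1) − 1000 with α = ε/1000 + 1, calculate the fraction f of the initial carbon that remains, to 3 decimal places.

0.660

α − 1 = ε/1000 = -0.0374
(δ_res + 1000)/(δ₀ + 1000) = (-7.9 + 1000)/(-23.2 + 1000) = 992.1/976.8 = 1.015663
f = 1.015663^(1/-0.0374) = exp(ln(1.015663)/-0.0374) = exp(0.01554/-0.0374)
f = exp(-0.4156) = 0.6600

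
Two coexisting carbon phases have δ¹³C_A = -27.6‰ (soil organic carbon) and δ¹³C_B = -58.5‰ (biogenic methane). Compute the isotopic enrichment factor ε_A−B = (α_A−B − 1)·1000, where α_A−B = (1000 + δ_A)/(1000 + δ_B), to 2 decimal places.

32.82‰

α_A−B = (1000 + -27.6) / (1000 + -58.5) = 972.4 / 941.5 = 1.032820
ε_A−B = (1.032820 − 1) × 1000 = 32.820‰
(The approximation ε ≈ δ_A − δ_B would give 30.9‰.)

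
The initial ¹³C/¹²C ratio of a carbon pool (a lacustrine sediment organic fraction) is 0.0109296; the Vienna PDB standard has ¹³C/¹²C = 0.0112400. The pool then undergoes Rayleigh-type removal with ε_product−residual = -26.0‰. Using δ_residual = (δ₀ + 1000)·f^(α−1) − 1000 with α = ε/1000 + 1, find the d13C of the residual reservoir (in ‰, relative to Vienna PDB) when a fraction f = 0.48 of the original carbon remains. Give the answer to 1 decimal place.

-8.9‰

δ₀ = (0.0109296/0.0112400 − 1)×1000 = (0.972384 − 1)×1000 = -27.616‰
α − 1 = ε/1000 = -0.0260
f^(α−1) = 0.48^(-0.0260) = 1.019266
δ_res = (-27.616 + 1000) × 1.019266 − 1000 = 991.119 − 1000 = -8.88‰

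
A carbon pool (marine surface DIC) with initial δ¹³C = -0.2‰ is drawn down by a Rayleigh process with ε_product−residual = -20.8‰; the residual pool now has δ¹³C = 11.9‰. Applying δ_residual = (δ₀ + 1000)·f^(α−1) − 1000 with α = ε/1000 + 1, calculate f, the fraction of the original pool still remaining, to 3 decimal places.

0.561

α − 1 = ε/1000 = -0.0208
(δ_res + 1000)/(δ₀ + 1000) = (11.9 + 1000)/(-0.2 + 1000) = 1011.9/999.8 = 1.012102
f = 1.012102^(1/-0.0208) = exp(ln(1.012102)/-0.0208) = exp(0.01203/-0.0208)
f = exp(-0.5784) = 0.5608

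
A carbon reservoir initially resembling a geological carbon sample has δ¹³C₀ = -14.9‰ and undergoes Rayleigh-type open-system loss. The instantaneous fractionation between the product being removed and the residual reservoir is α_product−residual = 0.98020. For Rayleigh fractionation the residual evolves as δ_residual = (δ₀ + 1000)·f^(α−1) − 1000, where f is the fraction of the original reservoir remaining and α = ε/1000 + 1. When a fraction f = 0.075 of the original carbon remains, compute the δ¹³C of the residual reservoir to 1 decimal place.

36.9‰

Rayleigh residual: δ_res = (δ₀ + 1000)·f^(α−1) − 1000
α − 1 = -0.01980
f^(α−1) = 0.075^(-0.01980) = 1.052625
δ_res = (-14.9 + 1000) × 1.052625 − 1000 = 1036.941 − 1000 = 36.94‰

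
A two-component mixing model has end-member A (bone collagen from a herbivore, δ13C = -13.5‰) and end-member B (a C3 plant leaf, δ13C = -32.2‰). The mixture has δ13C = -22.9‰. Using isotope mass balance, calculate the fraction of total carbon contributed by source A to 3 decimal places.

δ_mix = f_A·δ_A + (1 − f_A)·δ_B  ⇒  f_A = (δ_mix − δ_B)/(δ_A − δ_B)
f_A = (-22.9 − (-32.2)) / (-13.5 − (-32.2))
f_A = 9.3 / 18.7 = 0.4973

0.497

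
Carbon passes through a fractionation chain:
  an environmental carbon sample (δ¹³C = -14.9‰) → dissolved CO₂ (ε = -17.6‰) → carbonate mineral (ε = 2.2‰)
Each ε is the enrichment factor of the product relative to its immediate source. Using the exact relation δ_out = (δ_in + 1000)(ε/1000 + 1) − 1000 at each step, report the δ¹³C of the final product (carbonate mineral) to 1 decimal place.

step 1: δ = (-14.90 + 1000)·(-17.6/1000 + 1) − 1000 = -32.24‰
step 2: δ = (-32.24 + 1000)·(2.2/1000 + 1) − 1000 = -30.11‰

-30.1‰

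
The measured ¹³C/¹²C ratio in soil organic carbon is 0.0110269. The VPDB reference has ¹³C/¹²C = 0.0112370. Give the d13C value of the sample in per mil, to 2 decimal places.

d13C = (R_sample / R_standard − 1) × 1000
R_sample / R_standard = 0.0110269 / 0.0112370 = 0.981303
d13C = (0.981303 − 1) × 1000 = -18.697 per mil

-18.70 per mil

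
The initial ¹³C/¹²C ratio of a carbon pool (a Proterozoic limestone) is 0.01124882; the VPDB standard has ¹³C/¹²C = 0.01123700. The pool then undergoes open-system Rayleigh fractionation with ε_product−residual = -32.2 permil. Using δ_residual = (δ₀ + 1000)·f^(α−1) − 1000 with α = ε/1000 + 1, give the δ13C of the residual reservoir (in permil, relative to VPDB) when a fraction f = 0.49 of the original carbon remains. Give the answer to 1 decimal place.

24.3 permil

δ₀ = (0.01124882/0.01123700 − 1)×1000 = (1.001052 − 1)×1000 = 1.052 permil
α − 1 = ε/1000 = -0.0322
f^(α−1) = 0.49^(-0.0322) = 1.023236
δ_res = (1.052 + 1000) × 1.023236 − 1000 = 1024.312 − 1000 = 24.31 permil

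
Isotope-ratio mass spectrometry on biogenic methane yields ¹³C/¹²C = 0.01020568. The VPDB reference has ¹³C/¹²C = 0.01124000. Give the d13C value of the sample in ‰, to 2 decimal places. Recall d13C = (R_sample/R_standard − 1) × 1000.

-92.02‰

d13C = (R_sample / R_standard − 1) × 1000
R_sample / R_standard = 0.01020568 / 0.01124000 = 0.907979
d13C = (0.907979 − 1) × 1000 = -92.021‰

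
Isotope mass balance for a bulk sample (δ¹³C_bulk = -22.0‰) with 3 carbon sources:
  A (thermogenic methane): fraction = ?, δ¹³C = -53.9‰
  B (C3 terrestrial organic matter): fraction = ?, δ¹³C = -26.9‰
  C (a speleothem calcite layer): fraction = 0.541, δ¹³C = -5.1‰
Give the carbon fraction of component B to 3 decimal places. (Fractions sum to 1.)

0.204

Let f_B and f_A be the unknown fractions; fractions sum to 1 so f_B + f_A = 0.459.
Mass balance: Σ fᵢ·δᵢ = δ_bulk ⇒ f_B·(-26.9) + f_A·(-53.9) = -22.0 − (-2.759) = -19.241
Substitute f_A = 0.459 − f_B:
f_B·(-26.9 − -53.9) = -19.241 − 0.459×(-53.9) = 5.499
f_B = 5.499 / 27.0 = 0.2037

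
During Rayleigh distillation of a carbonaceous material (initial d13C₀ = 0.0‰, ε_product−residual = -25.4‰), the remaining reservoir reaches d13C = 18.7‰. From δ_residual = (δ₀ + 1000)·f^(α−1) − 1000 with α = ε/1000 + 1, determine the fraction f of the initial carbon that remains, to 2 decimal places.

α − 1 = ε/1000 = -0.0254
(δ_res + 1000)/(δ₀ + 1000) = (18.7 + 1000)/(0.0 + 1000) = 1018.7/1000.0 = 1.018700
f = 1.018700^(1/-0.0254) = exp(ln(1.018700)/-0.0254) = exp(0.01853/-0.0254)
f = exp(-0.7294) = 0.4822

0.48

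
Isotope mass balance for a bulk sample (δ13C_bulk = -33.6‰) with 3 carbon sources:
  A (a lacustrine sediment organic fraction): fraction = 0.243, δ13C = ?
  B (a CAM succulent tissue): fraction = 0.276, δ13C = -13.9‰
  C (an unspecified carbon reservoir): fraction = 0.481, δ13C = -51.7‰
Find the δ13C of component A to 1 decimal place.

-20.1‰

Isotope mass balance: δ_bulk = Σ fᵢ·δᵢ.
-33.6 = 0.243×δ_A + 0.276×(-13.9) + 0.481×(-51.7)
0.243·δ_A = -33.6 − (-28.704) = -4.896
δ_A = -4.896 / 0.243 = -20.15‰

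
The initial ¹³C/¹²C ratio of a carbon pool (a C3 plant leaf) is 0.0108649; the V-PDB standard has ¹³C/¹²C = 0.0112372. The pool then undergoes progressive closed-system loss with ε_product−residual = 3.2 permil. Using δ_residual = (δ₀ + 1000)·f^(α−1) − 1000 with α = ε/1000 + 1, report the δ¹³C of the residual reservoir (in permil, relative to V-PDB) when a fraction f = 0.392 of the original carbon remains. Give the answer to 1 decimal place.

-36.0 permil

δ₀ = (0.0108649/0.0112372 − 1)×1000 = (0.966869 − 1)×1000 = -33.131 permil
α − 1 = ε/1000 = 0.0032
f^(α−1) = 0.392^(0.0032) = 0.997008
δ_res = (-33.131 + 1000) × 0.997008 − 1000 = 963.976 − 1000 = -36.02 permil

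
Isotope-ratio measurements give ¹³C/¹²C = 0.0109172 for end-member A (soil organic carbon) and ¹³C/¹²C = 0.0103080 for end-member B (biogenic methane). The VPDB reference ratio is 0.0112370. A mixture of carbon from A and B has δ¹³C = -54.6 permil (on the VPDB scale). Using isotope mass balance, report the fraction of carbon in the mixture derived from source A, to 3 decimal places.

0.518

δ_A = (0.0109172/0.0112370 − 1)×1000 = (0.971540 − 1)×1000 = -28.460 permil
δ_B = (0.0103080/0.0112370 − 1)×1000 = (0.917327 − 1)×1000 = -82.673 permil
f_A = (δ_mix − δ_B)/(δ_A − δ_B) = (-54.6 − (-82.673))/(-28.460 − (-82.673))
f_A = 28.073 / 54.214 = 0.5178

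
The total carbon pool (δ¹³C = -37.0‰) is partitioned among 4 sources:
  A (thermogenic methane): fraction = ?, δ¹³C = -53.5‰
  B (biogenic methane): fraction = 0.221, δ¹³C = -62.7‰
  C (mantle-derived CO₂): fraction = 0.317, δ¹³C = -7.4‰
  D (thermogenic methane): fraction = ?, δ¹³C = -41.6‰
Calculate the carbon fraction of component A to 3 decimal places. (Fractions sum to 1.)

0.133

Let f_A and f_D be the unknown fractions; fractions sum to 1 so f_A + f_D = 0.462.
Mass balance: Σ fᵢ·δᵢ = δ_bulk ⇒ f_A·(-53.5) + f_D·(-41.6) = -37.0 − (-16.203) = -20.797
Substitute f_D = 0.462 − f_A:
f_A·(-53.5 − -41.6) = -20.797 − 0.462×(-41.6) = -1.578
f_A = -1.578 / -11.9 = 0.1326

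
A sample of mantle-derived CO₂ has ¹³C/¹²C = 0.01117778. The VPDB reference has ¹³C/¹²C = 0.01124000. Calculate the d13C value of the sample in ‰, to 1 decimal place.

-5.5‰

d13C = (R_sample / R_standard − 1) × 1000
R_sample / R_standard = 0.01117778 / 0.01124000 = 0.994464
d13C = (0.994464 − 1) × 1000 = -5.54‰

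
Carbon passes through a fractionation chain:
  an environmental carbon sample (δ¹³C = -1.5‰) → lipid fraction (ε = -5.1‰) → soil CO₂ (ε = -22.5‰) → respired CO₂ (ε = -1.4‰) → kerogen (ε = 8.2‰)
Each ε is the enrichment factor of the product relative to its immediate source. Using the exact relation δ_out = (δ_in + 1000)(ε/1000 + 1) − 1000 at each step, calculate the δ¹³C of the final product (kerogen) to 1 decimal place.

step 1: δ = (-1.50 + 1000)·(-5.1/1000 + 1) − 1000 = -6.59‰
step 2: δ = (-6.59 + 1000)·(-22.5/1000 + 1) − 1000 = -28.94‰
step 3: δ = (-28.94 + 1000)·(-1.4/1000 + 1) − 1000 = -30.30‰
step 4: δ = (-30.30 + 1000)·(8.2/1000 + 1) − 1000 = -22.35‰

-22.4‰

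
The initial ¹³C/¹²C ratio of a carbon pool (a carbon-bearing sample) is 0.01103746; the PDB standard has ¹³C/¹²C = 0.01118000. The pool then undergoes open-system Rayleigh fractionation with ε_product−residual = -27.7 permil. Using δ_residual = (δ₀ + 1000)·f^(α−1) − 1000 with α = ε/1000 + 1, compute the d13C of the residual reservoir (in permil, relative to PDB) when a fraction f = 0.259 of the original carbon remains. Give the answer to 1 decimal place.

δ₀ = (0.01103746/0.01118000 − 1)×1000 = (0.987250 − 1)×1000 = -12.750 permil
α − 1 = ε/1000 = -0.0277
f^(α−1) = 0.259^(-0.0277) = 1.038130
δ_res = (-12.750 + 1000) × 1.038130 − 1000 = 1024.894 − 1000 = 24.89 permil

24.9 permil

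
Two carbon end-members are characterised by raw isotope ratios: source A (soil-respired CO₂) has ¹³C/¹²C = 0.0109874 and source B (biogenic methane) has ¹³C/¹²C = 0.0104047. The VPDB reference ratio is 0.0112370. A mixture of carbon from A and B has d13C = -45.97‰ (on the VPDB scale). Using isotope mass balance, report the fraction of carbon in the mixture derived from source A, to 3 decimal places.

δ_A = (0.0109874/0.0112370 − 1)×1000 = (0.977788 − 1)×1000 = -22.212‰
δ_B = (0.0104047/0.0112370 − 1)×1000 = (0.925932 − 1)×1000 = -74.068‰
f_A = (δ_mix − δ_B)/(δ_A − δ_B) = (-45.97 − (-74.068))/(-22.212 − (-74.068))
f_A = 28.098 / 51.855 = 0.5418

0.542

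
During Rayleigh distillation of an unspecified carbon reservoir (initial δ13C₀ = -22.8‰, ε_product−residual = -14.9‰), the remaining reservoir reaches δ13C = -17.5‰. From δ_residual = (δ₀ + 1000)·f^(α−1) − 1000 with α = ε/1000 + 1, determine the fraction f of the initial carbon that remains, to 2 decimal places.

0.70

α − 1 = ε/1000 = -0.0149
(δ_res + 1000)/(δ₀ + 1000) = (-17.5 + 1000)/(-22.8 + 1000) = 982.5/977.2 = 1.005424
f = 1.005424^(1/-0.0149) = exp(ln(1.005424)/-0.0149) = exp(0.00541/-0.0149)
f = exp(-0.3630) = 0.6956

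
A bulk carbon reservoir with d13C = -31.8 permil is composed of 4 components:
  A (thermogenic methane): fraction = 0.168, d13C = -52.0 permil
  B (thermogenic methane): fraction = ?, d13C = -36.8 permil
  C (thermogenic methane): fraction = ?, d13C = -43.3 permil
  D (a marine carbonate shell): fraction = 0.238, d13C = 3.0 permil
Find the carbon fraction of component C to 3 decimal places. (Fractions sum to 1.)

Let f_C and f_B be the unknown fractions; fractions sum to 1 so f_C + f_B = 0.594.
Mass balance: Σ fᵢ·δᵢ = δ_bulk ⇒ f_C·(-43.3) + f_B·(-36.8) = -31.8 − (-8.022) = -23.778
Substitute f_B = 0.594 − f_C:
f_C·(-43.3 − -36.8) = -23.778 − 0.594×(-36.8) = -1.919
f_C = -1.919 / -6.5 = 0.2952

0.295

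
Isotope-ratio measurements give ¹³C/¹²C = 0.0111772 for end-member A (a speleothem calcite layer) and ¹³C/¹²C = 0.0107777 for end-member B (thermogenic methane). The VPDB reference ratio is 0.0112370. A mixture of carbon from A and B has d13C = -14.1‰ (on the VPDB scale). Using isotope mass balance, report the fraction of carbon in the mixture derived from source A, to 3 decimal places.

0.753

δ_A = (0.0111772/0.0112370 − 1)×1000 = (0.994678 − 1)×1000 = -5.322‰
δ_B = (0.0107777/0.0112370 − 1)×1000 = (0.959126 − 1)×1000 = -40.874‰
f_A = (δ_mix − δ_B)/(δ_A − δ_B) = (-14.1 − (-40.874))/(-5.322 − (-40.874))
f_A = 26.774 / 35.552 = 0.7531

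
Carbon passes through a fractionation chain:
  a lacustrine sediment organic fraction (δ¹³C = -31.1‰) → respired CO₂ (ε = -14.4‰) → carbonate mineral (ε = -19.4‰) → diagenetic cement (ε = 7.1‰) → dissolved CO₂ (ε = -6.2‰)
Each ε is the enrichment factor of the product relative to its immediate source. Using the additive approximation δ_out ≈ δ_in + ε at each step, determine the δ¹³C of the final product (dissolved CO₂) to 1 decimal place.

step 1: δ ≈ -31.1 + (-14.4) = -45.5‰
step 2: δ ≈ -45.5 + (-19.4) = -64.9‰
step 3: δ ≈ -64.9 + (7.1) = -57.8‰
step 4: δ ≈ -57.8 + (-6.2) = -64.0‰

-64.0‰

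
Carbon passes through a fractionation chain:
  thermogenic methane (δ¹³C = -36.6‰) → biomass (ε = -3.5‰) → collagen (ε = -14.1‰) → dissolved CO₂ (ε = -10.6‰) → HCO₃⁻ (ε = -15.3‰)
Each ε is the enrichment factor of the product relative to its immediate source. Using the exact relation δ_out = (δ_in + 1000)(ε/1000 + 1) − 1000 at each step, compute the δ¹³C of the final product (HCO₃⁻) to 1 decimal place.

-77.9‰

step 1: δ = (-36.60 + 1000)·(-3.5/1000 + 1) − 1000 = -39.97‰
step 2: δ = (-39.97 + 1000)·(-14.1/1000 + 1) − 1000 = -53.51‰
step 3: δ = (-53.51 + 1000)·(-10.6/1000 + 1) − 1000 = -63.54‰
step 4: δ = (-63.54 + 1000)·(-15.3/1000 + 1) − 1000 = -77.87‰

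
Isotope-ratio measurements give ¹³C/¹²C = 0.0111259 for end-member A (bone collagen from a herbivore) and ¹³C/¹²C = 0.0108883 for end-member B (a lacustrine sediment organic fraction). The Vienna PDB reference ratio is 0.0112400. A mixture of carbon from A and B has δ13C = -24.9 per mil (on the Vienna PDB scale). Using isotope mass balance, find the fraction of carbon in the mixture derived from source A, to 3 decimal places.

δ_A = (0.0111259/0.0112400 − 1)×1000 = (0.989849 − 1)×1000 = -10.151 per mil
δ_B = (0.0108883/0.0112400 − 1)×1000 = (0.968710 − 1)×1000 = -31.290 per mil
f_A = (δ_mix − δ_B)/(δ_A − δ_B) = (-24.9 − (-31.290))/(-10.151 − (-31.290))
f_A = 6.390 / 21.139 = 0.3023

0.302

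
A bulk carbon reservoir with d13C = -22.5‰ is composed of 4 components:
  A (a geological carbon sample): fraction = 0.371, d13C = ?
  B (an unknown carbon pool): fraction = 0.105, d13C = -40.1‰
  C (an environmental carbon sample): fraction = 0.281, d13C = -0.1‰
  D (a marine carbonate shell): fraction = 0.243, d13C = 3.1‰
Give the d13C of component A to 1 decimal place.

-51.3‰

Isotope mass balance: δ_bulk = Σ fᵢ·δᵢ.
-22.5 = 0.371×δ_A + 0.105×(-40.1) + 0.281×(-0.1) + 0.243×(3.1)
0.371·δ_A = -22.5 − (-3.485) = -19.015
δ_A = -19.015 / 0.371 = -51.25‰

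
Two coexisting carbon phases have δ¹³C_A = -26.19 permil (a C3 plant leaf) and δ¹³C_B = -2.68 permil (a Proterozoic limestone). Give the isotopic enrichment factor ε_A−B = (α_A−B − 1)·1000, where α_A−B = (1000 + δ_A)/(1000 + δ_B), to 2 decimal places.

-23.57 permil

α_A−B = (1000 + -26.19) / (1000 + -2.68) = 973.81 / 997.32 = 0.976427
ε_A−B = (0.976427 − 1) × 1000 = -23.573 permil
(The approximation ε ≈ δ_A − δ_B would give -23.51 permil.)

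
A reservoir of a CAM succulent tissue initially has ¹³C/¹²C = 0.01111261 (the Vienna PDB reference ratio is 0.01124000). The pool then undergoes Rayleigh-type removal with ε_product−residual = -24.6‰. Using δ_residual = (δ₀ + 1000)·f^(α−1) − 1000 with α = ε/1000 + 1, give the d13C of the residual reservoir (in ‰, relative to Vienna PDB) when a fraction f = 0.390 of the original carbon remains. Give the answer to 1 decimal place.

δ₀ = (0.01111261/0.01124000 − 1)×1000 = (0.988666 − 1)×1000 = -11.334‰
α − 1 = ε/1000 = -0.0246
f^(α−1) = 0.390^(-0.0246) = 1.023434
δ_res = (-11.334 + 1000) × 1.023434 − 1000 = 1011.835 − 1000 = 11.83‰

11.8‰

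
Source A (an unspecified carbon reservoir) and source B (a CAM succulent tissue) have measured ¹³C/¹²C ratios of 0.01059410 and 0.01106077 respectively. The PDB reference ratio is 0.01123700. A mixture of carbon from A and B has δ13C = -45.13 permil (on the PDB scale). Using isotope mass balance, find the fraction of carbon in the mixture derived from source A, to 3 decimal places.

δ_A = (0.01059410/0.01123700 − 1)×1000 = (0.942787 − 1)×1000 = -57.213 permil
δ_B = (0.01106077/0.01123700 − 1)×1000 = (0.984317 − 1)×1000 = -15.683 permil
f_A = (δ_mix − δ_B)/(δ_A − δ_B) = (-45.13 − (-15.683))/(-57.213 − (-15.683))
f_A = -29.447 / -41.530 = 0.7091

0.709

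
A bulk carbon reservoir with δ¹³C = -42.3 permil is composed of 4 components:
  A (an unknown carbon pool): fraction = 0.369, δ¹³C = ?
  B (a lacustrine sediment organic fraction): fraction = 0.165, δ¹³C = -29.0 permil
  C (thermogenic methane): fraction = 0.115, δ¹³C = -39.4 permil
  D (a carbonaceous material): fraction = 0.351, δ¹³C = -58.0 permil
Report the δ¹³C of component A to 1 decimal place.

-34.2 permil

Isotope mass balance: δ_bulk = Σ fᵢ·δᵢ.
-42.3 = 0.369×δ_A + 0.165×(-29.0) + 0.115×(-39.4) + 0.351×(-58.0)
0.369·δ_A = -42.3 − (-29.674) = -12.626
δ_A = -12.626 / 0.369 = -34.22 permil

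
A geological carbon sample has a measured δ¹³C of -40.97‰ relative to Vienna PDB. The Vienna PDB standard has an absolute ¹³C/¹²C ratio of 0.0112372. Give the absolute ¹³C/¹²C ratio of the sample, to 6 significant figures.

R_sample = R_standard × (δ¹³C/1000 + 1)
R_sample = 0.0112372 × (-40.97/1000 + 1) = 0.0112372 × 0.959030
R_sample = 0.0107768

0.0107768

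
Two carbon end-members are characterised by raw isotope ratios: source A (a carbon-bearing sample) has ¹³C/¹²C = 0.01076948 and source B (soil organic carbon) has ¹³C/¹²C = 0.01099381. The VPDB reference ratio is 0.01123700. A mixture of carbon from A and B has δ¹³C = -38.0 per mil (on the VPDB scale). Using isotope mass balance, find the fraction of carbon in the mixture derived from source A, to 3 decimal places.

0.819

δ_A = (0.01076948/0.01123700 − 1)×1000 = (0.958395 − 1)×1000 = -41.605 per mil
δ_B = (0.01099381/0.01123700 − 1)×1000 = (0.978358 − 1)×1000 = -21.642 per mil
f_A = (δ_mix − δ_B)/(δ_A − δ_B) = (-38.0 − (-21.642))/(-41.605 − (-21.642))
f_A = -16.358 / -19.964 = 0.8194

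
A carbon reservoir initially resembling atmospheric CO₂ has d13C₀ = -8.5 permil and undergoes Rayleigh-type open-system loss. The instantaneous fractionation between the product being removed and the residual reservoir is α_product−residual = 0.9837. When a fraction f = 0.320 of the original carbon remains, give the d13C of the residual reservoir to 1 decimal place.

Rayleigh residual: δ_res = (δ₀ + 1000)·f^(α−1) − 1000
α − 1 = -0.01630
f^(α−1) = 0.320^(-0.01630) = 1.018746
δ_res = (-8.5 + 1000) × 1.018746 − 1000 = 1010.087 − 1000 = 10.09 permil

10.1 permil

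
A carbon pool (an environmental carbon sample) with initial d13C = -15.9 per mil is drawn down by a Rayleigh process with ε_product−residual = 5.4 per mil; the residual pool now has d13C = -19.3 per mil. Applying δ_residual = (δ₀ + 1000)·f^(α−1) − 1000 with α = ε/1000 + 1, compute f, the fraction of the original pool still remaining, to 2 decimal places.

α − 1 = ε/1000 = 0.0054
(δ_res + 1000)/(δ₀ + 1000) = (-19.3 + 1000)/(-15.9 + 1000) = 980.7/984.1 = 0.996545
f = 0.996545^(1/0.0054) = exp(ln(0.996545)/0.0054) = exp(-0.00346/0.0054)
f = exp(-0.6409) = 0.5268

0.53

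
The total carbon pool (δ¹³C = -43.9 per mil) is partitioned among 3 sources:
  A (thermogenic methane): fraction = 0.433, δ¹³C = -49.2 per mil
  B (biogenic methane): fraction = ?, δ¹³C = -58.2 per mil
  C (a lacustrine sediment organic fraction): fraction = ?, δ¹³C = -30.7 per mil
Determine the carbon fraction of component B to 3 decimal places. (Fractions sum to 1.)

Let f_B and f_C be the unknown fractions; fractions sum to 1 so f_B + f_C = 0.567.
Mass balance: Σ fᵢ·δᵢ = δ_bulk ⇒ f_B·(-58.2) + f_C·(-30.7) = -43.9 − (-21.304) = -22.596
Substitute f_C = 0.567 − f_B:
f_B·(-58.2 − -30.7) = -22.596 − 0.567×(-30.7) = -5.190
f_B = -5.190 / -27.5 = 0.1887

0.189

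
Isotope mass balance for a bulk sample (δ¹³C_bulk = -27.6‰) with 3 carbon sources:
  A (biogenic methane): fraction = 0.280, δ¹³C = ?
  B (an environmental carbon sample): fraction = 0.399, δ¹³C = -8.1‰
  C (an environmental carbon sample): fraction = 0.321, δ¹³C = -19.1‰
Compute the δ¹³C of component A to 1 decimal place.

-65.1‰

Isotope mass balance: δ_bulk = Σ fᵢ·δᵢ.
-27.6 = 0.280×δ_A + 0.399×(-8.1) + 0.321×(-19.1)
0.280·δ_A = -27.6 − (-9.363) = -18.237
δ_A = -18.237 / 0.280 = -65.13‰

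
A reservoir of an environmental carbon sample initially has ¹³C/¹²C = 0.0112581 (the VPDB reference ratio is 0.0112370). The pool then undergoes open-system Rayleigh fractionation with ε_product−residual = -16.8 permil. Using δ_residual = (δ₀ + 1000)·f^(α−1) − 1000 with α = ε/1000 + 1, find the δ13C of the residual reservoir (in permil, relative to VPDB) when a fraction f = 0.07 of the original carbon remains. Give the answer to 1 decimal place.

47.7 permil

δ₀ = (0.0112581/0.0112370 − 1)×1000 = (1.001878 − 1)×1000 = 1.878 permil
α − 1 = ε/1000 = -0.0168
f^(α−1) = 0.07^(-0.0168) = 1.045689
δ_res = (1.878 + 1000) × 1.045689 − 1000 = 1047.652 − 1000 = 47.65 permil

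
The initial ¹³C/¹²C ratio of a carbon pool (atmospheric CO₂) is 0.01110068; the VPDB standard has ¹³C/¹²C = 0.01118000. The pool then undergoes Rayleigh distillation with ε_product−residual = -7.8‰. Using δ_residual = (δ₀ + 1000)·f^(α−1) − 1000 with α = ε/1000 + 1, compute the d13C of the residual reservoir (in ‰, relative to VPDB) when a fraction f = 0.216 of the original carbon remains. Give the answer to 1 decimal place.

δ₀ = (0.01110068/0.01118000 − 1)×1000 = (0.992905 − 1)×1000 = -7.095‰
α − 1 = ε/1000 = -0.0078
f^(α−1) = 0.216^(-0.0078) = 1.012025
δ_res = (-7.095 + 1000) × 1.012025 − 1000 = 1004.845 − 1000 = 4.84‰

4.8‰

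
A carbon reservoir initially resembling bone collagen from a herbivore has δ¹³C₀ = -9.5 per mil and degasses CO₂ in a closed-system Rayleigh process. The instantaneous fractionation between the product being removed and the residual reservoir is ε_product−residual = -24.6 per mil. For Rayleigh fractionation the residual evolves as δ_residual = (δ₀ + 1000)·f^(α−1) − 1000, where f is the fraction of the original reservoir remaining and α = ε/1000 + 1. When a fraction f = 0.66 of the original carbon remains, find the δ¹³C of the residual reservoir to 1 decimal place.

0.7 per mil

Rayleigh residual: δ_res = (δ₀ + 1000)·f^(α−1) − 1000
α = ε/1000 + 1 = 0.97540, so α − 1 = -0.02460
f^(α−1) = 0.66^(-0.02460) = 1.010274
δ_res = (-9.5 + 1000) × 1.010274 − 1000 = 1000.676 − 1000 = 0.68 per mil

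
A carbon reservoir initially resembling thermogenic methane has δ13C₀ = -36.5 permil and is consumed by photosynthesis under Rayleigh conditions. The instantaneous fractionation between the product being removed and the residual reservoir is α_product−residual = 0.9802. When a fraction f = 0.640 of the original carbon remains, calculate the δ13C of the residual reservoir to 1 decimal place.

Rayleigh residual: δ_res = (δ₀ + 1000)·f^(α−1) − 1000
α − 1 = -0.01980
f^(α−1) = 0.640^(-0.01980) = 1.008876
δ_res = (-36.5 + 1000) × 1.008876 − 1000 = 972.052 − 1000 = -27.95 permil

-27.9 permil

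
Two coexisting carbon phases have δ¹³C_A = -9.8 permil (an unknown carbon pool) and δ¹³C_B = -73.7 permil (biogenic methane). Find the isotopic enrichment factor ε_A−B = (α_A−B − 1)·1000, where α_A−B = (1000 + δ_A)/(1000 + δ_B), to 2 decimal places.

α_A−B = (1000 + -9.8) / (1000 + -73.7) = 990.2 / 926.3 = 1.068984
ε_A−B = (1.068984 − 1) × 1000 = 68.984 permil
(The approximation ε ≈ δ_A − δ_B would give 63.9 permil.)

68.98 permil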